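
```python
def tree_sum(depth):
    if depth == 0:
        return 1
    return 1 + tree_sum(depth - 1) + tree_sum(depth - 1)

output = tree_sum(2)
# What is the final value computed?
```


tree_sum(2)
= 1 + tree_sum(1) + tree_sum(1)
= 1 + 2 * tree_sum(1)
tree_sum(k) = 2^(k+1) - 1
tree_sum(0) = 1
tree_sum(1) = 3
tree_sum(2) = 7
tree_sum(2) = 2^3 - 1 = 7


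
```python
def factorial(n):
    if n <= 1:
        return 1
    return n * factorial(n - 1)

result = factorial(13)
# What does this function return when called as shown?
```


factorial(13)
= 13 * factorial(12)
= 13 * 12 * factorial(11)
= 13 * 12 * 11 * factorial(10)
= 13 * 12 * 11 * 10 * factorial(9)
= 13 * 12 * 11 * 10 * 9 * factorial(8)
= 13 * 12 * 11 * 10 * 9 * 8 * factorial(7)
= 13 * 12 * 11 * 10 * 9 * 8 * 7 * factorial(6)
= 13 * 12 * 11 * 10 * 9 * 8 * 7 * 6 * factorial(5)
= 13 * 12 * 11 * 10 * 9 * 8 * 7 * 6 * 5 * factorial(4)
= 13 * 12 * 11 * 10 * 9 * 8 * 7 * 6 * 5 * 4 * factorial(3)
= 13 * 12 * 11 * 10 * 9 * 8 * 7 * 6 * 5 * 4 * 3 * factorial(2)
= 13 * 12 * 11 * 10 * 9 * 8 * 7 * 6 * 5 * 4 * 3 * 2 * factorial(1)
= 13 * 12 * 11 * 10 * 9 * 8 * 7 * 6 * 5 * 4 * 3 * 2 * 1
= 6227020800


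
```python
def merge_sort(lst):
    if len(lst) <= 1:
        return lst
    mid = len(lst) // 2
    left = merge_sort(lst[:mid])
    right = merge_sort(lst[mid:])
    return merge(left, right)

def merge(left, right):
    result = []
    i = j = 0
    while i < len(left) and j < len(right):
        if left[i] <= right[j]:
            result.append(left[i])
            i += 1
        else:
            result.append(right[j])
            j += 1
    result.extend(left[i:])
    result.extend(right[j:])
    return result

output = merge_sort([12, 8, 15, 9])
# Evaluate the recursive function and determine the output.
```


merge_sort([12, 8, 15, 9])
Split into [12, 8] and [15, 9]
Left sorted: [8, 12]
Right sorted: [9, 15]
Merge [8, 12] and [9, 15]
= [8, 9, 12, 15]


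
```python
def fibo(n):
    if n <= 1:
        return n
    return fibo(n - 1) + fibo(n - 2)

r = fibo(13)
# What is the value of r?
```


fibo(13)
= fibo(12) + fibo(11)
= (fibo(11) + fibo(10)) + fibo(11)
Computing bottom-up: fibo(0)=0, fibo(1)=1, fibo(2)=1, fibo(3)=2, fibo(4)=3, fibo(5)=5, fibo(6)=8, fibo(7)=13, fibo(8)=21, fibo(9)=34, fibo(10)=55, fibo(11)=89, fibo(12)=144, fibo(13)=233
= 233


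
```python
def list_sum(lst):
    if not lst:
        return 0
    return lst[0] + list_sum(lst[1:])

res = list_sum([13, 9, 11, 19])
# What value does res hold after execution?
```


list_sum([13, 9, 11, 19])
= 13 + list_sum([9, 11, 19])
= 13 + 9 + list_sum([11, 19])
= 13 + 9 + 11 + list_sum([19])
= 13 + 9 + 11 + 19 + list_sum([])
= 13 + 9 + 11 + 19 + 0
= 52


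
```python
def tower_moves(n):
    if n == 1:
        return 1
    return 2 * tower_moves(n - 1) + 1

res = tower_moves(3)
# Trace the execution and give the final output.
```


tower_moves(3)
= 2 * tower_moves(2) + 1
= 2 * (2 * tower_moves(1) + 1) + 1
Now compute bottom-up:
tower_moves(1) = 1
tower_moves(2) = 2 * 1 + 1 = 3
tower_moves(3) = 2 * 3 + 1 = 7
= 7


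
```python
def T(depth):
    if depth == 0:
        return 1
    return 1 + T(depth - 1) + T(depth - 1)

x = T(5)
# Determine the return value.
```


T(5)
= 1 + T(4) + T(4)
= 1 + 2 * T(4)
T(k) = 2^(k+1) - 1
T(0) = 1
T(1) = 3
T(2) = 7
T(3) = 15
T(4) = 31
T(5) = 2^6 - 1 = 63


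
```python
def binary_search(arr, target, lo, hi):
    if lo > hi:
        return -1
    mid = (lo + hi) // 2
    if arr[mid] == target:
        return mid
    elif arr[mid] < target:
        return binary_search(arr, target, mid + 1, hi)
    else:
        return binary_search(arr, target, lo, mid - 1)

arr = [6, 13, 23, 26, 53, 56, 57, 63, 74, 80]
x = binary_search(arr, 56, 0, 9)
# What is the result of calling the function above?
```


binary_search(arr, 56, 0, 9)
lo=0, hi=9, mid=4, arr[mid]=53
53 < 56, search right half
lo=5, hi=9, mid=7, arr[mid]=63
63 > 56, search left half
lo=5, hi=6, mid=5, arr[mid]=56
arr[5] == 56, found at index 5
= 5


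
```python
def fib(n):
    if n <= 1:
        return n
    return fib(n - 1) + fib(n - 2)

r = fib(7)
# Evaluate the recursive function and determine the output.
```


fib(7)
= fib(6) + fib(5)
= (fib(5) + fib(4)) + fib(5)
Computing bottom-up: fib(0)=0, fib(1)=1, fib(2)=1, fib(3)=2, fib(4)=3, fib(5)=5, fib(6)=8, fib(7)=13
= 13


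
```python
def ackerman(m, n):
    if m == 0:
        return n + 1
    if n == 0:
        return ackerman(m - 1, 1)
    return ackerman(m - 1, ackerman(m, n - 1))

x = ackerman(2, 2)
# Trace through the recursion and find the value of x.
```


ackerman(2, 2)
= ackerman(1, ackerman(2, 1))
First compute ackerman(2, 1) = 5
= ackerman(1, 5)
= 7


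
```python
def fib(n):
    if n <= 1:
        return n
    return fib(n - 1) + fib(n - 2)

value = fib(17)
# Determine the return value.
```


fib(17)
= fib(16) + fib(15)
= (fib(15) + fib(14)) + fib(15)
Computing bottom-up: fib(0)=0, fib(1)=1, fib(2)=1, fib(3)=2, fib(4)=3, fib(5)=5, fib(6)=8, fib(7)=13, fib(8)=21, fib(9)=34, fib(10)=55, fib(11)=89, fib(12)=144, fib(13)=233, fib(14)=377, fib(15)=610, fib(16)=987, fib(17)=1597
= 1597


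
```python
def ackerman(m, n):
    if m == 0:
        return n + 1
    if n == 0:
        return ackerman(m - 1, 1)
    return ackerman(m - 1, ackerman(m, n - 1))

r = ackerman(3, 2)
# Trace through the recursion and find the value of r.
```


ackerman(3, 2)
= ackerman(2, ackerman(3, 1))
First compute ackerman(3, 1) = 13
= ackerman(2, 13)
= 29


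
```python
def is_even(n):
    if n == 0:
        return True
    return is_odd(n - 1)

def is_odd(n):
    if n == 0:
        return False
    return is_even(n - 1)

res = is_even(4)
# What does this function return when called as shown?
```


is_even(4)
= is_odd(3)
= is_even(2)
= is_odd(1)
= is_even(0)
n == 0: return True
= True


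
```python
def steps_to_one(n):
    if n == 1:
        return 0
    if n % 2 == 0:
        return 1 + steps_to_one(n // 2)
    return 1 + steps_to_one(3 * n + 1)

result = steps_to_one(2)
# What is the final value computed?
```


steps_to_one(2)
2 is even -> steps_to_one(1)
Reached 1 after 1 steps
= 1


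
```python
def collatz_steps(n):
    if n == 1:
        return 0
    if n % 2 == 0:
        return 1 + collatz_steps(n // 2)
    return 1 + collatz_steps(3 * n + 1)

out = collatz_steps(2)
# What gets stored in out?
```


collatz_steps(2)
2 is even -> collatz_steps(1)
Reached 1 after 1 steps
= 1


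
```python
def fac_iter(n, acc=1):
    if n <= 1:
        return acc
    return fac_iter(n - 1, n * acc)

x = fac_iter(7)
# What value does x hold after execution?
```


fac_iter(7, 1)
= fac_iter(6, 7 * 1) = fac_iter(6, 7)
= fac_iter(5, 6 * 7) = fac_iter(5, 42)
= fac_iter(4, 5 * 42) = fac_iter(4, 210)
= fac_iter(3, 4 * 210) = fac_iter(3, 840)
= fac_iter(2, 3 * 840) = fac_iter(2, 2520)
= fac_iter(1, 2 * 2520) = fac_iter(1, 5040)
n <= 1, return acc = 5040


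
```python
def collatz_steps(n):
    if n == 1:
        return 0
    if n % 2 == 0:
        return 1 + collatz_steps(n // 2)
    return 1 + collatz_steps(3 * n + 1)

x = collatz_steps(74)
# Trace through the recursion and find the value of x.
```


collatz_steps(74)
74 is even -> collatz_steps(37)
37 is odd -> 3*37+1 = 112 -> collatz_steps(112)
112 is even -> collatz_steps(56)
56 is even -> collatz_steps(28)
28 is even -> collatz_steps(14)
14 is even -> collatz_steps(7)
7 is odd -> 3*7+1 = 22 -> collatz_steps(22)
22 is even -> collatz_steps(11)
11 is odd -> 3*11+1 = 34 -> collatz_steps(34)
34 is even -> collatz_steps(17)
17 is odd -> 3*17+1 = 52 -> collatz_steps(52)
52 is even -> collatz_steps(26)
26 is even -> collatz_steps(13)
13 is odd -> 3*13+1 = 40 -> collatz_steps(40)
40 is even -> collatz_steps(20)
20 is even -> collatz_steps(10)
10 is even -> collatz_steps(5)
5 is odd -> 3*5+1 = 16 -> collatz_steps(16)
16 is even -> collatz_steps(8)
8 is even -> collatz_steps(4)
4 is even -> collatz_steps(2)
2 is even -> collatz_steps(1)
Reached 1 after 22 steps
= 22


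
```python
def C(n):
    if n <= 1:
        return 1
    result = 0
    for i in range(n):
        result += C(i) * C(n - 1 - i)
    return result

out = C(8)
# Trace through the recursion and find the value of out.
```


C(8)
= sum of C(i) * C(8-1-i) for i in 0..7
First compute sub-values bottom-up:
  C(0) = 1, C(1) = 1
  C(2) = 1*1 + 1*1 = 2
  C(3) = 1*2 + 1*1 + 2*1 = 5
  C(4) = 1*5 + 1*2 + 2*1 + 5*1 = 14
  C(5) = 1*14 + 1*5 + 2*2 + 5*1 + 14*1 = 42
  C(6) = 1*42 + 1*14 + 2*5 + 5*2 + 14*1 + 42*1 = 132
  C(7) = 1*132 + 1*42 + 2*14 + 5*5 + 14*2 + 42*1 + 132*1 = 429
Now C(8):
  C(0)*C(7) = 1*429 = 429
  C(1)*C(6) = 1*132 = 132
  C(2)*C(5) = 2*42 = 84
  C(3)*C(4) = 5*14 = 70
  C(4)*C(3) = 14*5 = 70
  C(5)*C(2) = 42*2 = 84
  C(6)*C(1) = 132*1 = 132
  C(7)*C(0) = 429*1 = 429
= 429 + 132 + 84 + 70 + 70 + 84 + 132 + 429
= 1430


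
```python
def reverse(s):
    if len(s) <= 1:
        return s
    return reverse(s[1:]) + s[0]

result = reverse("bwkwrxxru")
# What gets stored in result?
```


reverse("bwkwrxxru")
= reverse("wkwrxxru") + "b"
= reverse("kwrxxru") + "w" + "b"
= reverse("wrxxru") + "k" + "w" + "b"
= reverse("rxxru") + "w" + "k" + "w" + "b"
= reverse("xxru") + "r" + "w" + "k" + "w" + "b"
= reverse("xru") + "x" + "r" + "w" + "k" + "w" + "b"
= reverse("ru") + "x" + "x" + "r" + "w" + "k" + "w" + "b"
= reverse("u") + "r" + "x" + "x" + "r" + "w" + "k" + "w" + "b"
= "u" + "r" + "x" + "x" + "r" + "w" + "k" + "w" + "b"
= "urxxrwkwb"


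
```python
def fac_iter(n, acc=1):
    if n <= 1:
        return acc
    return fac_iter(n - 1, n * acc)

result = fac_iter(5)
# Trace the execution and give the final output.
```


fac_iter(5, 1)
= fac_iter(4, 5 * 1) = fac_iter(4, 5)
= fac_iter(3, 4 * 5) = fac_iter(3, 20)
= fac_iter(2, 3 * 20) = fac_iter(2, 60)
= fac_iter(1, 2 * 60) = fac_iter(1, 120)
n <= 1, return acc = 120


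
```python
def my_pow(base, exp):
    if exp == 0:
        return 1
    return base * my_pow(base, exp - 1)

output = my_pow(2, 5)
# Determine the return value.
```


my_pow(2, 5)
= 2 * my_pow(2, 4)
= 2 * 2 * my_pow(2, 3)
= 2 * 2 * 2 * my_pow(2, 2)
= 2 * 2 * 2 * 2 * my_pow(2, 1)
= 2 * 2 * 2 * 2 * 2 * my_pow(2, 0)
= 2 * 2 * 2 * 2 * 2 * 1
= 32


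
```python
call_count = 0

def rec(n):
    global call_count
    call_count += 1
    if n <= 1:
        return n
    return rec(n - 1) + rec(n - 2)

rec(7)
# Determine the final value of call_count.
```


rec(7) calls rec(6) and rec(5); each non-base call branches into two more.
Let C(k) = total number of calls made by rec(k), including the call to rec(k) itself.
Base cases: C(0) = 1, C(1) = 1
Recurrence: C(k) = 1 + C(k-1) + C(k-2)
  C(2) = 1 + C(1) + C(0) = 1 + 1 + 1 = 3
  C(3) = 1 + C(2) + C(1) = 1 + 3 + 1 = 5
  C(4) = 1 + C(3) + C(2) = 1 + 5 + 3 = 9
  C(5) = 1 + C(4) + C(3) = 1 + 9 + 5 = 15
  C(6) = 1 + C(5) + C(4) = 1 + 15 + 9 = 25
  C(7) = 1 + C(6) + C(5) = 1 + 25 + 15 = 41
Total calls = C(7) = 41


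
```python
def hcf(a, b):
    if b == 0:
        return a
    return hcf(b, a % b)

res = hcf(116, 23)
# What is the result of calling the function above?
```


hcf(116, 23)
= hcf(23, 116 % 23) = hcf(23, 1)
= hcf(1, 23 % 1) = hcf(1, 0)
b == 0, return a = 1


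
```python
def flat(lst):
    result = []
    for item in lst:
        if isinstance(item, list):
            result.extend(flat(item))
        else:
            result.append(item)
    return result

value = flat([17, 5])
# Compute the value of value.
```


flat([17, 5])
Processing each element:
  17 is not a list -> append 17
  5 is not a list -> append 5
= [17, 5]


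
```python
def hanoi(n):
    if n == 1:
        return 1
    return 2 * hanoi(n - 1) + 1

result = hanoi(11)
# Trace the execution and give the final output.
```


hanoi(11)
= 2 * hanoi(10) + 1
= 2 * (2 * hanoi(9) + 1) + 1
= 2 * (2 * (2 * hanoi(8) + 1) + 1) + 1
= 2 * (2 * (2 * (2 * hanoi(7) + 1) + 1) + 1) + 1
= 2 * (2 * (2 * (2 * (2 * hanoi(6) + 1) + 1) + 1) + 1) + 1
= 2 * (2 * (2 * (2 * (2 * (2 * hanoi(5) + 1) + 1) + 1) + 1) + 1) + 1
= 2 * (2 * (2 * (2 * (2 * (2 * (2 * hanoi(4) + 1) + 1) + 1) + 1) + 1) + 1) + 1
= 2 * (2 * (2 * (2 * (2 * (2 * (2 * (2 * hanoi(3) + 1) + 1) + 1) + 1) + 1) + 1) + 1) + 1
= 2 * (2 * (2 * (2 * (2 * (2 * (2 * (2 * (2 * hanoi(2) + 1) + 1) + 1) + 1) + 1) + 1) + 1) + 1) + 1
= 2 * (2 * (2 * (2 * (2 * (2 * (2 * (2 * (2 * (2 * hanoi(1) + 1) + 1) + 1) + 1) + 1) + 1) + 1) + 1) + 1) + 1
Now compute bottom-up:
hanoi(1) = 1
hanoi(2) = 2 * 1 + 1 = 3
hanoi(3) = 2 * 3 + 1 = 7
hanoi(4) = 2 * 7 + 1 = 15
hanoi(5) = 2 * 15 + 1 = 31
hanoi(6) = 2 * 31 + 1 = 63
hanoi(7) = 2 * 63 + 1 = 127
hanoi(8) = 2 * 127 + 1 = 255
hanoi(9) = 2 * 255 + 1 = 511
hanoi(10) = 2 * 511 + 1 = 1023
hanoi(11) = 2 * 1023 + 1 = 2047
= 2047


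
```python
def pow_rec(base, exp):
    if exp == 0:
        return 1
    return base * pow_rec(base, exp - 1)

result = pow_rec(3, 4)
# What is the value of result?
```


pow_rec(3, 4)
= 3 * pow_rec(3, 3)
= 3 * 3 * pow_rec(3, 2)
= 3 * 3 * 3 * pow_rec(3, 1)
= 3 * 3 * 3 * 3 * pow_rec(3, 0)
= 3 * 3 * 3 * 3 * 1
= 81


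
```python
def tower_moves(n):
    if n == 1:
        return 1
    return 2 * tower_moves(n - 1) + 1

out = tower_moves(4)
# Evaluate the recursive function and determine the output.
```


tower_moves(4)
= 2 * tower_moves(3) + 1
= 2 * (2 * tower_moves(2) + 1) + 1
= 2 * (2 * (2 * tower_moves(1) + 1) + 1) + 1
Now compute bottom-up:
tower_moves(1) = 1
tower_moves(2) = 2 * 1 + 1 = 3
tower_moves(3) = 2 * 3 + 1 = 7
tower_moves(4) = 2 * 7 + 1 = 15
= 15


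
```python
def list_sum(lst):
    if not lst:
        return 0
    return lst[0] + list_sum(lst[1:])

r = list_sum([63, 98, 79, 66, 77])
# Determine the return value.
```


list_sum([63, 98, 79, 66, 77])
= 63 + list_sum([98, 79, 66, 77])
= 63 + 98 + list_sum([79, 66, 77])
= 63 + 98 + 79 + list_sum([66, 77])
= 63 + 98 + 79 + 66 + list_sum([77])
= 63 + 98 + 79 + 66 + 77 + list_sum([])
= 63 + 98 + 79 + 66 + 77 + 0
= 383


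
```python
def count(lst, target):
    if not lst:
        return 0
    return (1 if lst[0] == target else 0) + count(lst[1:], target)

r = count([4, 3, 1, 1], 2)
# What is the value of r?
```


count([4, 3, 1, 1], 2)
lst[0]=4 != 2: 0 + count([3, 1, 1], 2)
lst[0]=3 != 2: 0 + count([1, 1], 2)
lst[0]=1 != 2: 0 + count([1], 2)
lst[0]=1 != 2: 0 + count([], 2)
= 0


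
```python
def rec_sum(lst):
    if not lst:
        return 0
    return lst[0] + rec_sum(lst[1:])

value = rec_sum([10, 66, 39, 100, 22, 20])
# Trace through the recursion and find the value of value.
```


rec_sum([10, 66, 39, 100, 22, 20])
= 10 + rec_sum([66, 39, 100, 22, 20])
= 10 + 66 + rec_sum([39, 100, 22, 20])
= 10 + 66 + 39 + rec_sum([100, 22, 20])
= 10 + 66 + 39 + 100 + rec_sum([22, 20])
= 10 + 66 + 39 + 100 + 22 + rec_sum([20])
= 10 + 66 + 39 + 100 + 22 + 20 + rec_sum([])
= 10 + 66 + 39 + 100 + 22 + 20 + 0
= 257


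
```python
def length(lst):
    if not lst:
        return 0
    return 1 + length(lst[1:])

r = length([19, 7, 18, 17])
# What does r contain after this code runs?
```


length([19, 7, 18, 17])
= 1 + length([7, 18, 17])
= 1 + 1 + length([18, 17])
= 1 + 1 + 1 + length([17])
= 1 + 1 + 1 + 1 + length([])
= 1 + 1 + 1 + 1 + 0
= 4


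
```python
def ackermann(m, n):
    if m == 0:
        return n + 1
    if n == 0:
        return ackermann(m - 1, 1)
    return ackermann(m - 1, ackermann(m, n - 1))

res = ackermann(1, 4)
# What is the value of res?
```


ackermann(1, 4)
= ackermann(0, ackermann(1, 3))
First compute ackermann(1, 3) = 5
= ackermann(0, 5)
= 6


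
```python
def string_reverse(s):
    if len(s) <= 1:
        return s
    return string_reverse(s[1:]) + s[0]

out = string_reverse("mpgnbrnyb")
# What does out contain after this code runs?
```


string_reverse("mpgnbrnyb")
= string_reverse("pgnbrnyb") + "m"
= string_reverse("gnbrnyb") + "p" + "m"
= string_reverse("nbrnyb") + "g" + "p" + "m"
= string_reverse("brnyb") + "n" + "g" + "p" + "m"
= string_reverse("rnyb") + "b" + "n" + "g" + "p" + "m"
= string_reverse("nyb") + "r" + "b" + "n" + "g" + "p" + "m"
= string_reverse("yb") + "n" + "r" + "b" + "n" + "g" + "p" + "m"
= string_reverse("b") + "y" + "n" + "r" + "b" + "n" + "g" + "p" + "m"
= "b" + "y" + "n" + "r" + "b" + "n" + "g" + "p" + "m"
= "bynrbngpm"


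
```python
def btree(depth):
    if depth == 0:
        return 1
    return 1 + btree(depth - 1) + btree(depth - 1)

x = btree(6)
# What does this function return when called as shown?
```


btree(6)
= 1 + btree(5) + btree(5)
= 1 + 2 * btree(5)
btree(k) = 2^(k+1) - 1
btree(0) = 1
btree(1) = 3
btree(2) = 7
btree(3) = 15
btree(4) = 31
btree(6) = 2^7 - 1 = 127


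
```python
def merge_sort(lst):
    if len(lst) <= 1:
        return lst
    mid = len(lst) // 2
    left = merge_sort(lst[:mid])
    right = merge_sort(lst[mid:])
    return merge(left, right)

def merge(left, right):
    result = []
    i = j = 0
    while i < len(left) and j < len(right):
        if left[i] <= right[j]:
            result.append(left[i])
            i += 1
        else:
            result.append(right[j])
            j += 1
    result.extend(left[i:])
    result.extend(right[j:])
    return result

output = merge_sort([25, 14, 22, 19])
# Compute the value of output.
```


merge_sort([25, 14, 22, 19])
Split into [25, 14] and [22, 19]
Left sorted: [14, 25]
Right sorted: [19, 22]
Merge [14, 25] and [19, 22]
= [14, 19, 22, 25]


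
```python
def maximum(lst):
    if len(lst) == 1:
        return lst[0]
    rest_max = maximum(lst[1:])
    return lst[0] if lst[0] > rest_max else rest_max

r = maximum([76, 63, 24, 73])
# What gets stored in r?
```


maximum([76, 63, 24, 73])
= compare 76 with maximum([63, 24, 73])
= compare 63 with maximum([24, 73])
= compare 24 with maximum([73])
Base: maximum([73]) = 73
compare 24 with 73: max = 73
compare 63 with 73: max = 73
compare 76 with 73: max = 76
= 76


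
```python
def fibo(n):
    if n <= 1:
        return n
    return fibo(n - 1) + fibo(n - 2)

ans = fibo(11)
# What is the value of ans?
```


fibo(11)
= fibo(10) + fibo(9)
= (fibo(9) + fibo(8)) + fibo(9)
Computing bottom-up: fibo(0)=0, fibo(1)=1, fibo(2)=1, fibo(3)=2, fibo(4)=3, fibo(5)=5, fibo(6)=8, fibo(7)=13, fibo(8)=21, fibo(9)=34, fibo(10)=55, fibo(11)=89
= 89


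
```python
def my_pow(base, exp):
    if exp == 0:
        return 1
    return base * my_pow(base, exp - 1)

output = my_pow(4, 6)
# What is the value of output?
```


my_pow(4, 6)
= 4 * my_pow(4, 5)
= 4 * 4 * my_pow(4, 4)
= 4 * 4 * 4 * my_pow(4, 3)
= 4 * 4 * 4 * 4 * my_pow(4, 2)
= 4 * 4 * 4 * 4 * 4 * my_pow(4, 1)
= 4 * 4 * 4 * 4 * 4 * 4 * my_pow(4, 0)
= 4 * 4 * 4 * 4 * 4 * 4 * 1
= 4096


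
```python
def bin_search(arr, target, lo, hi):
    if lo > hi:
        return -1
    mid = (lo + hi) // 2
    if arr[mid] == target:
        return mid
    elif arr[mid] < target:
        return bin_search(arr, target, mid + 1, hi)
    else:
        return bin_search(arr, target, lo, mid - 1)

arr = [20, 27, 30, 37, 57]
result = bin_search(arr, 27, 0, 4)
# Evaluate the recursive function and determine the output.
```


bin_search(arr, 27, 0, 4)
lo=0, hi=4, mid=2, arr[mid]=30
30 > 27, search left half
lo=0, hi=1, mid=0, arr[mid]=20
20 < 27, search right half
lo=1, hi=1, mid=1, arr[mid]=27
arr[1] == 27, found at index 1
= 1


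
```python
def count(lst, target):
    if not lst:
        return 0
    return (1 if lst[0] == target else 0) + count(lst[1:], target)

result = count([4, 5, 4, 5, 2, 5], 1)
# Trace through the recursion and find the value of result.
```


count([4, 5, 4, 5, 2, 5], 1)
lst[0]=4 != 1: 0 + count([5, 4, 5, 2, 5], 1)
lst[0]=5 != 1: 0 + count([4, 5, 2, 5], 1)
lst[0]=4 != 1: 0 + count([5, 2, 5], 1)
lst[0]=5 != 1: 0 + count([2, 5], 1)
lst[0]=2 != 1: 0 + count([5], 1)
lst[0]=5 != 1: 0 + count([], 1)
= 0


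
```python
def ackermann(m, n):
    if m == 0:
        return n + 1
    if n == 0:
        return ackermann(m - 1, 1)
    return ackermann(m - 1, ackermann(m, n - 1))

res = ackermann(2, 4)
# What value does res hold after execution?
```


ackermann(2, 4)
= ackermann(1, ackermann(2, 3))
First compute ackermann(2, 3) = 9
= ackermann(1, 9)
= 11


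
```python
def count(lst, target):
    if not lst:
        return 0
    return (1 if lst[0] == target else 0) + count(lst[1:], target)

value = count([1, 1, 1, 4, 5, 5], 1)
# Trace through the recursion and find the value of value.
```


count([1, 1, 1, 4, 5, 5], 1)
lst[0]=1 == 1: 1 + count([1, 1, 4, 5, 5], 1)
lst[0]=1 == 1: 1 + count([1, 4, 5, 5], 1)
lst[0]=1 == 1: 1 + count([4, 5, 5], 1)
lst[0]=4 != 1: 0 + count([5, 5], 1)
lst[0]=5 != 1: 0 + count([5], 1)
lst[0]=5 != 1: 0 + count([], 1)
= 3


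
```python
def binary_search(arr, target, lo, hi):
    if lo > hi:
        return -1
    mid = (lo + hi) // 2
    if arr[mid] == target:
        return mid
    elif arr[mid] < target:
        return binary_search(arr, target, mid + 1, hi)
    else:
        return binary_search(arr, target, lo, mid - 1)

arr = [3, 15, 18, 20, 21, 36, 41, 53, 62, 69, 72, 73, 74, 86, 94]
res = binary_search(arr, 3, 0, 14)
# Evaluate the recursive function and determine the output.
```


binary_search(arr, 3, 0, 14)
lo=0, hi=14, mid=7, arr[mid]=53
53 > 3, search left half
lo=0, hi=6, mid=3, arr[mid]=20
20 > 3, search left half
lo=0, hi=2, mid=1, arr[mid]=15
15 > 3, search left half
lo=0, hi=0, mid=0, arr[mid]=3
arr[0] == 3, found at index 0
= 0


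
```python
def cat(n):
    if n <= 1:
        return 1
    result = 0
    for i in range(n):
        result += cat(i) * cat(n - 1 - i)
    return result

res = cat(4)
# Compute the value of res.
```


cat(4)
= sum of cat(i) * cat(4-1-i) for i in 0..3
First compute sub-values bottom-up:
  cat(0) = 1, cat(1) = 1
  cat(2) = 1*1 + 1*1 = 2
  cat(3) = 1*2 + 1*1 + 2*1 = 5
Now cat(4):
  cat(0)*cat(3) = 1*5 = 5
  cat(1)*cat(2) = 1*2 = 2
  cat(2)*cat(1) = 2*1 = 2
  cat(3)*cat(0) = 5*1 = 5
= 5 + 2 + 2 + 5
= 14


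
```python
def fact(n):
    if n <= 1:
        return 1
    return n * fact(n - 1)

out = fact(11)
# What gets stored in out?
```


fact(11)
= 11 * fact(10)
= 11 * 10 * fact(9)
= 11 * 10 * 9 * fact(8)
= 11 * 10 * 9 * 8 * fact(7)
= 11 * 10 * 9 * 8 * 7 * fact(6)
= 11 * 10 * 9 * 8 * 7 * 6 * fact(5)
= 11 * 10 * 9 * 8 * 7 * 6 * 5 * fact(4)
= 11 * 10 * 9 * 8 * 7 * 6 * 5 * 4 * fact(3)
= 11 * 10 * 9 * 8 * 7 * 6 * 5 * 4 * 3 * fact(2)
= 11 * 10 * 9 * 8 * 7 * 6 * 5 * 4 * 3 * 2 * fact(1)
= 11 * 10 * 9 * 8 * 7 * 6 * 5 * 4 * 3 * 2 * 1
= 39916800


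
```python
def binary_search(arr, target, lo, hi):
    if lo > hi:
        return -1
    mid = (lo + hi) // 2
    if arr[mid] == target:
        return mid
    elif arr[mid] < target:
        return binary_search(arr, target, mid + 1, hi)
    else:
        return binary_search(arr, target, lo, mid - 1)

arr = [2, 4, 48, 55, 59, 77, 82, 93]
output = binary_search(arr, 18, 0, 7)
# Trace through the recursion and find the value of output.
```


binary_search(arr, 18, 0, 7)
lo=0, hi=7, mid=3, arr[mid]=55
55 > 18, search left half
lo=0, hi=2, mid=1, arr[mid]=4
4 < 18, search right half
lo=2, hi=2, mid=2, arr[mid]=48
48 > 18, search left half
lo > hi, target not found, return -1
= -1


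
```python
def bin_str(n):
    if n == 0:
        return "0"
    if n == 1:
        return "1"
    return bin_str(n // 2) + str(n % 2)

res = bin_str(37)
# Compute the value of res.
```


bin_str(37)
= bin_str(18) + "1"
= bin_str(9) + "0" + "1"
= bin_str(4) + "1" + "0" + "1"
= bin_str(2) + "0" + "1" + "0" + "1"
= bin_str(1) + "0" + "0" + "1" + "0" + "1"
= "1" + "0" + "0" + "1" + "0" + "1"
= "100101"


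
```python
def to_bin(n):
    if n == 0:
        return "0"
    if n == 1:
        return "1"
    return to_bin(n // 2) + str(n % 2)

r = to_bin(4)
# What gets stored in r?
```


to_bin(4)
= to_bin(2) + "0"
= to_bin(1) + "0" + "0"
= "1" + "0" + "0"
= "100"


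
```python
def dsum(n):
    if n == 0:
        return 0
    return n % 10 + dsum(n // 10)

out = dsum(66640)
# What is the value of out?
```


dsum(66640)
= 0 + dsum(6664)
= 0 + 4 + dsum(666)
= 0 + 4 + 6 + dsum(66)
= 0 + 4 + 6 + 6 + dsum(6)
= 0 + 4 + 6 + 6 + 6 + dsum(0)
= 0 + 4 + 6 + 6 + 6 + 0
= 22


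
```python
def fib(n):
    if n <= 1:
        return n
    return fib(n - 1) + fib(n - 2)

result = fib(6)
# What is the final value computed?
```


fib(6)
= fib(5) + fib(4)
= (fib(4) + fib(3)) + fib(4)
Computing bottom-up: fib(0)=0, fib(1)=1, fib(2)=1, fib(3)=2, fib(4)=3, fib(5)=5, fib(6)=8
= 8


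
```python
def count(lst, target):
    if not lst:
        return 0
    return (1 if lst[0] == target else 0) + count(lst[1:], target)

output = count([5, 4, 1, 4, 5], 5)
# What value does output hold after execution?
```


count([5, 4, 1, 4, 5], 5)
lst[0]=5 == 5: 1 + count([4, 1, 4, 5], 5)
lst[0]=4 != 5: 0 + count([1, 4, 5], 5)
lst[0]=1 != 5: 0 + count([4, 5], 5)
lst[0]=4 != 5: 0 + count([5], 5)
lst[0]=5 == 5: 1 + count([], 5)
= 2


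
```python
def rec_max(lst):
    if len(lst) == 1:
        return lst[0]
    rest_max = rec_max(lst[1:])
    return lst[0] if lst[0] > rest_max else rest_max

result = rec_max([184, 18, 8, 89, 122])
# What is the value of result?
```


rec_max([184, 18, 8, 89, 122])
= compare 184 with rec_max([18, 8, 89, 122])
= compare 18 with rec_max([8, 89, 122])
= compare 8 with rec_max([89, 122])
= compare 89 with rec_max([122])
Base: rec_max([122]) = 122
compare 89 with 122: max = 122
compare 8 with 122: max = 122
compare 18 with 122: max = 122
compare 184 with 122: max = 184
= 184


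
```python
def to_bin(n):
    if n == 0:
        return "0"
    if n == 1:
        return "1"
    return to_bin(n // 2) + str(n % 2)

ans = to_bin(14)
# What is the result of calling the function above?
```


to_bin(14)
= to_bin(7) + "0"
= to_bin(3) + "1" + "0"
= to_bin(1) + "1" + "1" + "0"
= "1" + "1" + "1" + "0"
= "1110"


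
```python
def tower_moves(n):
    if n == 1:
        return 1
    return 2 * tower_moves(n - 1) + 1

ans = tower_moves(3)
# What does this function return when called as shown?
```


tower_moves(3)
= 2 * tower_moves(2) + 1
= 2 * (2 * tower_moves(1) + 1) + 1
Now compute bottom-up:
tower_moves(1) = 1
tower_moves(2) = 2 * 1 + 1 = 3
tower_moves(3) = 2 * 3 + 1 = 7
= 7


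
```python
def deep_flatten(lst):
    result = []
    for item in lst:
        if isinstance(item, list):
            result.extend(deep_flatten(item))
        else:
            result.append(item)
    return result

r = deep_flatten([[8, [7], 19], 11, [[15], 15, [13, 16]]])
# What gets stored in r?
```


deep_flatten([[8, [7], 19], 11, [[15], 15, [13, 16]]])
Processing each element:
  [8, [7], 19] is a list -> deep_flatten recursively -> [8, 7, 19]
  11 is not a list -> append 11
  [[15], 15, [13, 16]] is a list -> deep_flatten recursively -> [15, 15, 13, 16]
= [8, 7, 19, 11, 15, 15, 13, 16]


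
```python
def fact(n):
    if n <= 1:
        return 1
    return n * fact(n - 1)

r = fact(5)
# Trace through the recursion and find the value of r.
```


fact(5)
= 5 * fact(4)
= 5 * 4 * fact(3)
= 5 * 4 * 3 * fact(2)
= 5 * 4 * 3 * 2 * fact(1)
= 5 * 4 * 3 * 2 * 1
= 120


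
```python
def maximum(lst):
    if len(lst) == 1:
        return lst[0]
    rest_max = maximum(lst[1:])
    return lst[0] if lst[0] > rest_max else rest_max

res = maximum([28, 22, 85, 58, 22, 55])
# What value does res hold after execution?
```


maximum([28, 22, 85, 58, 22, 55])
= compare 28 with maximum([22, 85, 58, 22, 55])
= compare 22 with maximum([85, 58, 22, 55])
= compare 85 with maximum([58, 22, 55])
= compare 58 with maximum([22, 55])
= compare 22 with maximum([55])
Base: maximum([55]) = 55
compare 22 with 55: max = 55
compare 58 with 55: max = 58
compare 85 with 58: max = 85
compare 22 with 85: max = 85
compare 28 with 85: max = 85
= 85


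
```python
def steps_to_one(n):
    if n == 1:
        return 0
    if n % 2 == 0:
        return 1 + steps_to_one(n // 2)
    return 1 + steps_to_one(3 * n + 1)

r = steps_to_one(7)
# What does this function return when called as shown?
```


steps_to_one(7)
7 is odd -> 3*7+1 = 22 -> steps_to_one(22)
22 is even -> steps_to_one(11)
11 is odd -> 3*11+1 = 34 -> steps_to_one(34)
34 is even -> steps_to_one(17)
17 is odd -> 3*17+1 = 52 -> steps_to_one(52)
52 is even -> steps_to_one(26)
26 is even -> steps_to_one(13)
13 is odd -> 3*13+1 = 40 -> steps_to_one(40)
40 is even -> steps_to_one(20)
20 is even -> steps_to_one(10)
10 is even -> steps_to_one(5)
5 is odd -> 3*5+1 = 16 -> steps_to_one(16)
16 is even -> steps_to_one(8)
8 is even -> steps_to_one(4)
4 is even -> steps_to_one(2)
2 is even -> steps_to_one(1)
Reached 1 after 16 steps
= 16


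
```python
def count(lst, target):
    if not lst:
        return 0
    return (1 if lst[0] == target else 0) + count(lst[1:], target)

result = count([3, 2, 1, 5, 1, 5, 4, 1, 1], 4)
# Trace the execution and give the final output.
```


count([3, 2, 1, 5, 1, 5, 4, 1, 1], 4)
lst[0]=3 != 4: 0 + count([2, 1, 5, 1, 5, 4, 1, 1], 4)
lst[0]=2 != 4: 0 + count([1, 5, 1, 5, 4, 1, 1], 4)
lst[0]=1 != 4: 0 + count([5, 1, 5, 4, 1, 1], 4)
lst[0]=5 != 4: 0 + count([1, 5, 4, 1, 1], 4)
lst[0]=1 != 4: 0 + count([5, 4, 1, 1], 4)
lst[0]=5 != 4: 0 + count([4, 1, 1], 4)
lst[0]=4 == 4: 1 + count([1, 1], 4)
lst[0]=1 != 4: 0 + count([1], 4)
lst[0]=1 != 4: 0 + count([], 4)
= 1


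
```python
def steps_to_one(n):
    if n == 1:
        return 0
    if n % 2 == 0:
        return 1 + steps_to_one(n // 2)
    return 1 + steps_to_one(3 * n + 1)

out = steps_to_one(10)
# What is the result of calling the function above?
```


steps_to_one(10)
10 is even -> steps_to_one(5)
5 is odd -> 3*5+1 = 16 -> steps_to_one(16)
16 is even -> steps_to_one(8)
8 is even -> steps_to_one(4)
4 is even -> steps_to_one(2)
2 is even -> steps_to_one(1)
Reached 1 after 6 steps
= 6


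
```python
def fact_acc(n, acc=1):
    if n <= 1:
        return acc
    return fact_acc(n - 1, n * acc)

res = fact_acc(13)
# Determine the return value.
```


fact_acc(13, 1)
= fact_acc(12, 13 * 1) = fact_acc(12, 13)
= fact_acc(11, 12 * 13) = fact_acc(11, 156)
= fact_acc(10, 11 * 156) = fact_acc(10, 1716)
= fact_acc(9, 10 * 1716) = fact_acc(9, 17160)
= fact_acc(8, 9 * 17160) = fact_acc(8, 154440)
= fact_acc(7, 8 * 154440) = fact_acc(7, 1235520)
= fact_acc(6, 7 * 1235520) = fact_acc(6, 8648640)
= fact_acc(5, 6 * 8648640) = fact_acc(5, 51891840)
= fact_acc(4, 5 * 51891840) = fact_acc(4, 259459200)
= fact_acc(3, 4 * 259459200) = fact_acc(3, 1037836800)
= fact_acc(2, 3 * 1037836800) = fact_acc(2, 3113510400)
= fact_acc(1, 2 * 3113510400) = fact_acc(1, 6227020800)
n <= 1, return acc = 6227020800


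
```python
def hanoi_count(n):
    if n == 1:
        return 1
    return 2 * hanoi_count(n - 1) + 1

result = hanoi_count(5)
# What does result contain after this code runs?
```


hanoi_count(5)
= 2 * hanoi_count(4) + 1
= 2 * (2 * hanoi_count(3) + 1) + 1
= 2 * (2 * (2 * hanoi_count(2) + 1) + 1) + 1
= 2 * (2 * (2 * (2 * hanoi_count(1) + 1) + 1) + 1) + 1
Now compute bottom-up:
hanoi_count(1) = 1
hanoi_count(2) = 2 * 1 + 1 = 3
hanoi_count(3) = 2 * 3 + 1 = 7
hanoi_count(4) = 2 * 7 + 1 = 15
hanoi_count(5) = 2 * 15 + 1 = 31
= 31


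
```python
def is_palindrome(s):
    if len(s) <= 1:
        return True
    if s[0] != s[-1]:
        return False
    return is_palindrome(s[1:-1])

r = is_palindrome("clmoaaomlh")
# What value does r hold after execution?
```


is_palindrome("clmoaaomlh")
"clmoaaomlh": s[0]='c' != s[-1]='h' -> False
= False


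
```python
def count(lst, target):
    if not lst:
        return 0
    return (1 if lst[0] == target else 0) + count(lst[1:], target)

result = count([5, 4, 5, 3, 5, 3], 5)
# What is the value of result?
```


count([5, 4, 5, 3, 5, 3], 5)
lst[0]=5 == 5: 1 + count([4, 5, 3, 5, 3], 5)
lst[0]=4 != 5: 0 + count([5, 3, 5, 3], 5)
lst[0]=5 == 5: 1 + count([3, 5, 3], 5)
lst[0]=3 != 5: 0 + count([5, 3], 5)
lst[0]=5 == 5: 1 + count([3], 5)
lst[0]=3 != 5: 0 + count([], 5)
= 3


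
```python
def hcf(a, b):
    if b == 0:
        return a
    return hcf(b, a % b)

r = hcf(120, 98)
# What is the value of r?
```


hcf(120, 98)
= hcf(98, 120 % 98) = hcf(98, 22)
= hcf(22, 98 % 22) = hcf(22, 10)
= hcf(10, 22 % 10) = hcf(10, 2)
= hcf(2, 10 % 2) = hcf(2, 0)
b == 0, return a = 2


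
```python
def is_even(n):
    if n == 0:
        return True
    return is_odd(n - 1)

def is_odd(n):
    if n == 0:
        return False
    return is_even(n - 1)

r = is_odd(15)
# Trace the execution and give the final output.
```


is_odd(15)
= is_even(14)
= is_odd(13)
= is_even(12)
= is_odd(11)
= is_even(10)
= is_odd(9)
= is_even(8)
= is_odd(7)
= is_even(6)
= is_odd(5)
= is_even(4)
= is_odd(3)
= is_even(2)
= is_odd(1)
= is_even(0)
n == 0: return True
= True


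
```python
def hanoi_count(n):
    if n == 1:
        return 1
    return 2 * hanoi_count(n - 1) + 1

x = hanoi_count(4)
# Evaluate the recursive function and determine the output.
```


hanoi_count(4)
= 2 * hanoi_count(3) + 1
= 2 * (2 * hanoi_count(2) + 1) + 1
= 2 * (2 * (2 * hanoi_count(1) + 1) + 1) + 1
Now compute bottom-up:
hanoi_count(1) = 1
hanoi_count(2) = 2 * 1 + 1 = 3
hanoi_count(3) = 2 * 3 + 1 = 7
hanoi_count(4) = 2 * 7 + 1 = 15
= 15


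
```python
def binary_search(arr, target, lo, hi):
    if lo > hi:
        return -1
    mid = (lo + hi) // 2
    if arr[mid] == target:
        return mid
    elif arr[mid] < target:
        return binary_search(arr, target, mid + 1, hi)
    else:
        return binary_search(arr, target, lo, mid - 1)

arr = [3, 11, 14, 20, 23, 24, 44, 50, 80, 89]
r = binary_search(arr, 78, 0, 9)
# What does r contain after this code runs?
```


binary_search(arr, 78, 0, 9)
lo=0, hi=9, mid=4, arr[mid]=23
23 < 78, search right half
lo=5, hi=9, mid=7, arr[mid]=50
50 < 78, search right half
lo=8, hi=9, mid=8, arr[mid]=80
80 > 78, search left half
lo > hi, target not found, return -1
= -1


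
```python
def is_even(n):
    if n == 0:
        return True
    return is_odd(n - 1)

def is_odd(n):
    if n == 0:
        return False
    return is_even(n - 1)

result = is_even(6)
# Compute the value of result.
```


is_even(6)
= is_odd(5)
= is_even(4)
= is_odd(3)
= is_even(2)
= is_odd(1)
= is_even(0)
n == 0: return True
= True


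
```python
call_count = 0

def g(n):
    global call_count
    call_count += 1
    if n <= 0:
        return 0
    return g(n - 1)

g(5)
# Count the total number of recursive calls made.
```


g(5) calls g(4) calls ... calls g(0)
Total calls: 5 + 1 (for base case) = 6


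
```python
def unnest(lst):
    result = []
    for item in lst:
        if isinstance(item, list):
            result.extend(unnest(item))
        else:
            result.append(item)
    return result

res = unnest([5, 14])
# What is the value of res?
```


unnest([5, 14])
Processing each element:
  5 is not a list -> append 5
  14 is not a list -> append 14
= [5, 14]


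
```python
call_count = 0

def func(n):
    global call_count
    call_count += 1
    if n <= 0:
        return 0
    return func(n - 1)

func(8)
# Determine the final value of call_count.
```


func(8) calls func(7) calls ... calls func(0)
Total calls: 8 + 1 (for base case) = 9


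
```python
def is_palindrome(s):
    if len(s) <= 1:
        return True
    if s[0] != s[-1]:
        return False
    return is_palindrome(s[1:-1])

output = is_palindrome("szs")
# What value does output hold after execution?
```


is_palindrome("szs")
"szs": s[0]='s' == s[-1]='s' -> is_palindrome("z")
"z": len <= 1 -> True
= True


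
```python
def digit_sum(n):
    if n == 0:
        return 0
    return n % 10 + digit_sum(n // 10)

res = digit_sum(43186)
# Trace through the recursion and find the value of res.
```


digit_sum(43186)
= 6 + digit_sum(4318)
= 6 + 8 + digit_sum(431)
= 6 + 8 + 1 + digit_sum(43)
= 6 + 8 + 1 + 3 + digit_sum(4)
= 6 + 8 + 1 + 3 + 4 + digit_sum(0)
= 6 + 8 + 1 + 3 + 4 + 0
= 22


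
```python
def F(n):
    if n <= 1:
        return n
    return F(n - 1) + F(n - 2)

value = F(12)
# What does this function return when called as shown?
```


F(12)
= F(11) + F(10)
= (F(10) + F(9)) + F(10)
Computing bottom-up: F(0)=0, F(1)=1, F(2)=1, F(3)=2, F(4)=3, F(5)=5, F(6)=8, F(7)=13, F(8)=21, F(9)=34, F(10)=55, F(11)=89, F(12)=144
= 144


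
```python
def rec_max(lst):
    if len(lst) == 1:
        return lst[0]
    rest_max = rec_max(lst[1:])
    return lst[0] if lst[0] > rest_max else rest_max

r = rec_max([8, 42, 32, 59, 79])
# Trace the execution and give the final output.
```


rec_max([8, 42, 32, 59, 79])
= compare 8 with rec_max([42, 32, 59, 79])
= compare 42 with rec_max([32, 59, 79])
= compare 32 with rec_max([59, 79])
= compare 59 with rec_max([79])
Base: rec_max([79]) = 79
compare 59 with 79: max = 79
compare 32 with 79: max = 79
compare 42 with 79: max = 79
compare 8 with 79: max = 79
= 79


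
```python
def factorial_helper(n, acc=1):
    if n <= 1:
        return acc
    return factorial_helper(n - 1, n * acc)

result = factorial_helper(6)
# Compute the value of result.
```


factorial_helper(6, 1)
= factorial_helper(5, 6 * 1) = factorial_helper(5, 6)
= factorial_helper(4, 5 * 6) = factorial_helper(4, 30)
= factorial_helper(3, 4 * 30) = factorial_helper(3, 120)
= factorial_helper(2, 3 * 120) = factorial_helper(2, 360)
= factorial_helper(1, 2 * 360) = factorial_helper(1, 720)
n <= 1, return acc = 720


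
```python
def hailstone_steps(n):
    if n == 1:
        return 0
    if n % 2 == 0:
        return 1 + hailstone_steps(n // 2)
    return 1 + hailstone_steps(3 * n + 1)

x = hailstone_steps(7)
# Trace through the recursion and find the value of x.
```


hailstone_steps(7)
7 is odd -> 3*7+1 = 22 -> hailstone_steps(22)
22 is even -> hailstone_steps(11)
11 is odd -> 3*11+1 = 34 -> hailstone_steps(34)
34 is even -> hailstone_steps(17)
17 is odd -> 3*17+1 = 52 -> hailstone_steps(52)
52 is even -> hailstone_steps(26)
26 is even -> hailstone_steps(13)
13 is odd -> 3*13+1 = 40 -> hailstone_steps(40)
40 is even -> hailstone_steps(20)
20 is even -> hailstone_steps(10)
10 is even -> hailstone_steps(5)
5 is odd -> 3*5+1 = 16 -> hailstone_steps(16)
16 is even -> hailstone_steps(8)
8 is even -> hailstone_steps(4)
4 is even -> hailstone_steps(2)
2 is even -> hailstone_steps(1)
Reached 1 after 16 steps
= 16


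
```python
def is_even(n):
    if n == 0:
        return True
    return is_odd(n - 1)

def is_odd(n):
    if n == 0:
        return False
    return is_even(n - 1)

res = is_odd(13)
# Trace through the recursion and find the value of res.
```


is_odd(13)
= is_even(12)
= is_odd(11)
= is_even(10)
= is_odd(9)
= is_even(8)
= is_odd(7)
= is_even(6)
= is_odd(5)
= is_even(4)
= is_odd(3)
= is_even(2)
= is_odd(1)
= is_even(0)
n == 0: return True
= True


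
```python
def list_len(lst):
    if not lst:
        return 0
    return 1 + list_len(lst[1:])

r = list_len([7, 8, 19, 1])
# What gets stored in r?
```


list_len([7, 8, 19, 1])
= 1 + list_len([8, 19, 1])
= 1 + 1 + list_len([19, 1])
= 1 + 1 + 1 + list_len([1])
= 1 + 1 + 1 + 1 + list_len([])
= 1 + 1 + 1 + 1 + 0
= 4


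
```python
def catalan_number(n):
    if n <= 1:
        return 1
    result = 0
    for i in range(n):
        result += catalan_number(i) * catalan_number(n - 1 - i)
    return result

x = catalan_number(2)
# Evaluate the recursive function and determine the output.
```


catalan_number(2)
= sum of catalan_number(i) * catalan_number(2-1-i) for i in 0..1
  catalan_number(0)*catalan_number(1) = 1*1 = 1
  catalan_number(1)*catalan_number(0) = 1*1 = 1
= 1 + 1
= 2


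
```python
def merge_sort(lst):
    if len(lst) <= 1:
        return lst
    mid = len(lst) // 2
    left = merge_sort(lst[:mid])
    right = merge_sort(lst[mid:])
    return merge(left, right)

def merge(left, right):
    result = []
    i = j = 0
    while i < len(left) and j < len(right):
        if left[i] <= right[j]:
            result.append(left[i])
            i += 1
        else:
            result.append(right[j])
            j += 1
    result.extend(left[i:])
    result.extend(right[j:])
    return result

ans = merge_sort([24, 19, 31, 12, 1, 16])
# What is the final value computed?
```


merge_sort([24, 19, 31, 12, 1, 16])
Split into [24, 19, 31] and [12, 1, 16]
Left sorted: [19, 24, 31]
Right sorted: [1, 12, 16]
Merge [19, 24, 31] and [1, 12, 16]
= [1, 12, 16, 19, 24, 31]
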